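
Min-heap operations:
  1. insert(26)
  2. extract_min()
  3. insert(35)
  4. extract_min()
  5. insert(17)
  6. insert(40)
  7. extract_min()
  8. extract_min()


insert(26) -> [26]
extract_min()->26, []
insert(35) -> [35]
extract_min()->35, []
insert(17) -> [17]
insert(40) -> [17, 40]
extract_min()->17, [40]
extract_min()->40, []

Final heap: []


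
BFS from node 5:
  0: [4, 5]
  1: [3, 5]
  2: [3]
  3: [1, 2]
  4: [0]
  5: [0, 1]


Visit 5, enqueue [0, 1]
Visit 0, enqueue [4]
Visit 1, enqueue [3]
Visit 4, enqueue []
Visit 3, enqueue [2]
Visit 2, enqueue []

BFS order: [5, 0, 1, 4, 3, 2]


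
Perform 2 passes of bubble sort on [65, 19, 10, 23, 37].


Initial: [65, 19, 10, 23, 37]
Pass 1: [19, 10, 23, 37, 65] (4 swaps)
Pass 2: [10, 19, 23, 37, 65] (1 swaps)

After 2 passes: [10, 19, 23, 37, 65]


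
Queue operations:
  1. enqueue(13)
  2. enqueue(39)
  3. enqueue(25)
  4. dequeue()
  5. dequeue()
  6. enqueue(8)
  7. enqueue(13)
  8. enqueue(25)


enqueue(13) -> [13]
enqueue(39) -> [13, 39]
enqueue(25) -> [13, 39, 25]
dequeue()->13, [39, 25]
dequeue()->39, [25]
enqueue(8) -> [25, 8]
enqueue(13) -> [25, 8, 13]
enqueue(25) -> [25, 8, 13, 25]

Final queue: [25, 8, 13, 25]


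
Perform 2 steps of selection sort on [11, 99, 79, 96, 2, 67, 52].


Initial: [11, 99, 79, 96, 2, 67, 52]
Step 1: min=2 at 4
  Swap: [2, 99, 79, 96, 11, 67, 52]
Step 2: min=11 at 4
  Swap: [2, 11, 79, 96, 99, 67, 52]

After 2 steps: [2, 11, 79, 96, 99, 67, 52]


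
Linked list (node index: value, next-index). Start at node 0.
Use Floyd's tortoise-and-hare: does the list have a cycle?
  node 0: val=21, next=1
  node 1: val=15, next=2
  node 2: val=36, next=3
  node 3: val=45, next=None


Floyd's tortoise (slow, +1) and hare (fast, +2):
  init: slow=0, fast=0
  step 1: slow=1, fast=2
  step 2: fast 2->3->None, no cycle

Cycle: no


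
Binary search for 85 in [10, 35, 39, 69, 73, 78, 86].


Step 1: lo=0, hi=6, mid=3, val=69
Step 2: lo=4, hi=6, mid=5, val=78
Step 3: lo=6, hi=6, mid=6, val=86

Not found


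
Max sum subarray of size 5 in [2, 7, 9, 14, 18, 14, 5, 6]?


[0:5]: 50
[1:6]: 62
[2:7]: 60
[3:8]: 57

Max: 62 at [1:6]


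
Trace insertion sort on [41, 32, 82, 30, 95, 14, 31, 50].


Initial: [41, 32, 82, 30, 95, 14, 31, 50]
Insert 32: [32, 41, 82, 30, 95, 14, 31, 50]
Insert 82: [32, 41, 82, 30, 95, 14, 31, 50]
Insert 30: [30, 32, 41, 82, 95, 14, 31, 50]
Insert 95: [30, 32, 41, 82, 95, 14, 31, 50]
Insert 14: [14, 30, 32, 41, 82, 95, 31, 50]
Insert 31: [14, 30, 31, 32, 41, 82, 95, 50]
Insert 50: [14, 30, 31, 32, 41, 50, 82, 95]

Sorted: [14, 30, 31, 32, 41, 50, 82, 95]


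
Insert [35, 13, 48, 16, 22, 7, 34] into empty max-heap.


Insert 35: [35]
Insert 13: [35, 13]
Insert 48: [48, 13, 35]
Insert 16: [48, 16, 35, 13]
Insert 22: [48, 22, 35, 13, 16]
Insert 7: [48, 22, 35, 13, 16, 7]
Insert 34: [48, 22, 35, 13, 16, 7, 34]

Final heap: [48, 22, 35, 13, 16, 7, 34]


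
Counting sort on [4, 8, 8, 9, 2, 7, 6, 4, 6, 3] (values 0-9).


Input: [4, 8, 8, 9, 2, 7, 6, 4, 6, 3]
Counts: [0, 0, 1, 1, 2, 0, 2, 1, 2, 1]

Sorted: [2, 3, 4, 4, 6, 6, 7, 8, 8, 9]


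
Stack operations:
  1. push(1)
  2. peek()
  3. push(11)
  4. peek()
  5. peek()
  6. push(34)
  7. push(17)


push(1) -> [1]
peek()->1
push(11) -> [1, 11]
peek()->11
peek()->11
push(34) -> [1, 11, 34]
push(17) -> [1, 11, 34, 17]

Final stack: [1, 11, 34, 17]


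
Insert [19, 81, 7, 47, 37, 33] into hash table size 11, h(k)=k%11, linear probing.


Insert 19: h=8 -> slot 8
Insert 81: h=4 -> slot 4
Insert 7: h=7 -> slot 7
Insert 47: h=3 -> slot 3
Insert 37: h=4, 1 probes -> slot 5
Insert 33: h=0 -> slot 0

Table: [33, None, None, 47, 81, 37, None, 7, 19, None, None]


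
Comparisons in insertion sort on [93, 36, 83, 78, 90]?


Algorithm: insertion sort
Input: [93, 36, 83, 78, 90]
Sorted: [36, 78, 83, 90, 93]

8


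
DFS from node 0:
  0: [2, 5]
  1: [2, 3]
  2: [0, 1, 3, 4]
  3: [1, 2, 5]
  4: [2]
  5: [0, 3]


Visit 0, push [5, 2]
Visit 2, push [4, 3, 1]
Visit 1, push [3]
Visit 3, push [5]
Visit 5, push []
Visit 4, push []

DFS order: [0, 2, 1, 3, 5, 4]


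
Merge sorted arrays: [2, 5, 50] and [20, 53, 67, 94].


Take 2 from A
Take 5 from A
Take 20 from B
Take 50 from A

Merged: [2, 5, 20, 50, 53, 67, 94]


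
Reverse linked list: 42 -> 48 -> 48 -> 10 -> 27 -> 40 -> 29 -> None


Step 1: curr=42, set curr.next=prev(None) | reversed so far: 42
Step 2: curr=48, set curr.next=prev(42) | reversed so far: 48 -> 42
Step 3: curr=48, set curr.next=prev(48) | reversed so far: 48 -> 48 -> 42
Step 4: curr=10, set curr.next=prev(48) | reversed so far: 10 -> 48 -> 48 -> 42
Step 5: curr=27, set curr.next=prev(10) | reversed so far: 27 -> 10 -> 48 -> 48 -> 42
Step 6: curr=40, set curr.next=prev(27) | reversed so far: 40 -> 27 -> 10 -> 48 -> 48 -> 42
Step 7: curr=29, set curr.next=prev(40) | reversed so far: 29 -> 40 -> 27 -> 10 -> 48 -> 48 -> 42

29 -> 40 -> 27 -> 10 -> 48 -> 48 -> 42 -> None


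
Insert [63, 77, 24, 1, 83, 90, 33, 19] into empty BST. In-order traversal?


Insert 63: root
Insert 77: R from 63
Insert 24: L from 63
Insert 1: L from 63 -> L from 24
Insert 83: R from 63 -> R from 77
Insert 90: R from 63 -> R from 77 -> R from 83
Insert 33: L from 63 -> R from 24
Insert 19: L from 63 -> L from 24 -> R from 1

In-order: [1, 19, 24, 33, 63, 77, 83, 90]


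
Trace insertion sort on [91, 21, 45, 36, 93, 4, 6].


Initial: [91, 21, 45, 36, 93, 4, 6]
Insert 21: [21, 91, 45, 36, 93, 4, 6]
Insert 45: [21, 45, 91, 36, 93, 4, 6]
Insert 36: [21, 36, 45, 91, 93, 4, 6]
Insert 93: [21, 36, 45, 91, 93, 4, 6]
Insert 4: [4, 21, 36, 45, 91, 93, 6]
Insert 6: [4, 6, 21, 36, 45, 91, 93]

Sorted: [4, 6, 21, 36, 45, 91, 93]


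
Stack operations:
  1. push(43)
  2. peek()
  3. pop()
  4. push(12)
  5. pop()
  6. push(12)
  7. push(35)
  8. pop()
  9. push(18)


push(43) -> [43]
peek()->43
pop()->43, []
push(12) -> [12]
pop()->12, []
push(12) -> [12]
push(35) -> [12, 35]
pop()->35, [12]
push(18) -> [12, 18]

Final stack: [12, 18]


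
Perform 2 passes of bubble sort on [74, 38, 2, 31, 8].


Initial: [74, 38, 2, 31, 8]
Pass 1: [38, 2, 31, 8, 74] (4 swaps)
Pass 2: [2, 31, 8, 38, 74] (3 swaps)

After 2 passes: [2, 31, 8, 38, 74]


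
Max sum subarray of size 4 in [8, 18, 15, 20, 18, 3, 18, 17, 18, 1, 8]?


[0:4]: 61
[1:5]: 71
[2:6]: 56
[3:7]: 59
[4:8]: 56
[5:9]: 56
[6:10]: 54
[7:11]: 44

Max: 71 at [1:5]


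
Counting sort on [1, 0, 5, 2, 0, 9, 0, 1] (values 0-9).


Input: [1, 0, 5, 2, 0, 9, 0, 1]
Counts: [3, 2, 1, 0, 0, 1, 0, 0, 0, 1]

Sorted: [0, 0, 0, 1, 1, 2, 5, 9]


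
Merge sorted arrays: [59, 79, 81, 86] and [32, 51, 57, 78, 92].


Take 32 from B
Take 51 from B
Take 57 from B
Take 59 from A
Take 78 from B
Take 79 from A
Take 81 from A
Take 86 from A

Merged: [32, 51, 57, 59, 78, 79, 81, 86, 92]


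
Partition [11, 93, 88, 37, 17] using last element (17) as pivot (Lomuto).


Pivot: 17
  11 <= 17: advance i (no swap)
Place pivot at 1: [11, 17, 88, 37, 93]

Partitioned: [11, 17, 88, 37, 93]


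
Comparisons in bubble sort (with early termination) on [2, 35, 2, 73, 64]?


Algorithm: bubble sort (with early termination)
Input: [2, 35, 2, 73, 64]
Sorted: [2, 2, 35, 64, 73]

7


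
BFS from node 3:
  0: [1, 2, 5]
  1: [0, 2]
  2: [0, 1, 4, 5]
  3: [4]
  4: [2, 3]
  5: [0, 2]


Visit 3, enqueue [4]
Visit 4, enqueue [2]
Visit 2, enqueue [0, 1, 5]
Visit 0, enqueue []
Visit 1, enqueue []
Visit 5, enqueue []

BFS order: [3, 4, 2, 0, 1, 5]


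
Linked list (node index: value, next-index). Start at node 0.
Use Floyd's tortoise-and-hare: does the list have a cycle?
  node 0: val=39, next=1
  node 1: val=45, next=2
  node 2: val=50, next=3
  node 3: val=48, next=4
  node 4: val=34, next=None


Floyd's tortoise (slow, +1) and hare (fast, +2):
  init: slow=0, fast=0
  step 1: slow=1, fast=2
  step 2: slow=2, fast=4
  step 3: fast -> None, no cycle

Cycle: no


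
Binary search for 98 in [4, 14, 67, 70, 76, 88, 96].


Step 1: lo=0, hi=6, mid=3, val=70
Step 2: lo=4, hi=6, mid=5, val=88
Step 3: lo=6, hi=6, mid=6, val=96

Not found


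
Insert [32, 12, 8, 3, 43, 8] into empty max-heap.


Insert 32: [32]
Insert 12: [32, 12]
Insert 8: [32, 12, 8]
Insert 3: [32, 12, 8, 3]
Insert 43: [43, 32, 8, 3, 12]
Insert 8: [43, 32, 8, 3, 12, 8]

Final heap: [43, 32, 8, 3, 12, 8]


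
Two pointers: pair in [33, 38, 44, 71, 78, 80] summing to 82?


lo=0(33)+hi=5(80)=113
lo=0(33)+hi=4(78)=111
lo=0(33)+hi=3(71)=104
lo=0(33)+hi=2(44)=77
lo=1(38)+hi=2(44)=82

Yes: 38+44=82


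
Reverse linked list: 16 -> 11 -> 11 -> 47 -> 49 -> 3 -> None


Step 1: curr=16, set curr.next=prev(None) | reversed so far: 16
Step 2: curr=11, set curr.next=prev(16) | reversed so far: 11 -> 16
Step 3: curr=11, set curr.next=prev(11) | reversed so far: 11 -> 11 -> 16
Step 4: curr=47, set curr.next=prev(11) | reversed so far: 47 -> 11 -> 11 -> 16
Step 5: curr=49, set curr.next=prev(47) | reversed so far: 49 -> 47 -> 11 -> 11 -> 16
Step 6: curr=3, set curr.next=prev(49) | reversed so far: 3 -> 49 -> 47 -> 11 -> 11 -> 16

3 -> 49 -> 47 -> 11 -> 11 -> 16 -> None


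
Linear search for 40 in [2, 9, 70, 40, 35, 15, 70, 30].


i=0: 2!=40
i=1: 9!=40
i=2: 70!=40
i=3: 40==40 found!

Found at 3, 4 comps


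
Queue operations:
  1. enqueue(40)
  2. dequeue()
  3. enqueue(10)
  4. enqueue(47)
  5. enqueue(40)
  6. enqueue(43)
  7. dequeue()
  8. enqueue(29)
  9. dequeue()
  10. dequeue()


enqueue(40) -> [40]
dequeue()->40, []
enqueue(10) -> [10]
enqueue(47) -> [10, 47]
enqueue(40) -> [10, 47, 40]
enqueue(43) -> [10, 47, 40, 43]
dequeue()->10, [47, 40, 43]
enqueue(29) -> [47, 40, 43, 29]
dequeue()->47, [40, 43, 29]
dequeue()->40, [43, 29]

Final queue: [43, 29]


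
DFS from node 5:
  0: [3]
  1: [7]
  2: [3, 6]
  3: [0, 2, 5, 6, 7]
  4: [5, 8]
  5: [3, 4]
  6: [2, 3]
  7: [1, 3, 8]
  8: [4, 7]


Visit 5, push [4, 3]
Visit 3, push [7, 6, 2, 0]
Visit 0, push []
Visit 2, push [6]
Visit 6, push []
Visit 7, push [8, 1]
Visit 1, push []
Visit 8, push [4]
Visit 4, push []

DFS order: [5, 3, 0, 2, 6, 7, 1, 8, 4]


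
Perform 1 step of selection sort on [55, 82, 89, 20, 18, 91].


Initial: [55, 82, 89, 20, 18, 91]
Step 1: min=18 at 4
  Swap: [18, 82, 89, 20, 55, 91]

After 1 step: [18, 82, 89, 20, 55, 91]


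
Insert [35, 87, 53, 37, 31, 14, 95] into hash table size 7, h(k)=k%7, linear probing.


Insert 35: h=0 -> slot 0
Insert 87: h=3 -> slot 3
Insert 53: h=4 -> slot 4
Insert 37: h=2 -> slot 2
Insert 31: h=3, 2 probes -> slot 5
Insert 14: h=0, 1 probes -> slot 1
Insert 95: h=4, 2 probes -> slot 6

Table: [35, 14, 37, 87, 53, 31, 95]


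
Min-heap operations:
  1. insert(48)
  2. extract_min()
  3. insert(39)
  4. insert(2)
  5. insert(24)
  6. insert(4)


insert(48) -> [48]
extract_min()->48, []
insert(39) -> [39]
insert(2) -> [2, 39]
insert(24) -> [2, 39, 24]
insert(4) -> [2, 4, 24, 39]

Final heap: [2, 4, 24, 39]


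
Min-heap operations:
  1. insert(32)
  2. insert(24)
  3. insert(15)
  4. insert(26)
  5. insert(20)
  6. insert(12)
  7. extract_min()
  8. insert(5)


insert(32) -> [32]
insert(24) -> [24, 32]
insert(15) -> [15, 32, 24]
insert(26) -> [15, 26, 24, 32]
insert(20) -> [15, 20, 24, 32, 26]
insert(12) -> [12, 20, 15, 32, 26, 24]
extract_min()->12, [15, 20, 24, 32, 26]
insert(5) -> [5, 20, 15, 32, 26, 24]

Final heap: [5, 20, 15, 32, 26, 24]


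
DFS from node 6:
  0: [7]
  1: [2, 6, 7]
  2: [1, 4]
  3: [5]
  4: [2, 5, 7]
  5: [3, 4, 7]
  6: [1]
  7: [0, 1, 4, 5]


Visit 6, push [1]
Visit 1, push [7, 2]
Visit 2, push [4]
Visit 4, push [7, 5]
Visit 5, push [7, 3]
Visit 3, push []
Visit 7, push [0]
Visit 0, push []

DFS order: [6, 1, 2, 4, 5, 3, 7, 0]


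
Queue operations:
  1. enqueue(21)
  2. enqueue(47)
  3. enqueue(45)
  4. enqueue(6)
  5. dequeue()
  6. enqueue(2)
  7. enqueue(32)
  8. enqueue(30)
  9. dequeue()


enqueue(21) -> [21]
enqueue(47) -> [21, 47]
enqueue(45) -> [21, 47, 45]
enqueue(6) -> [21, 47, 45, 6]
dequeue()->21, [47, 45, 6]
enqueue(2) -> [47, 45, 6, 2]
enqueue(32) -> [47, 45, 6, 2, 32]
enqueue(30) -> [47, 45, 6, 2, 32, 30]
dequeue()->47, [45, 6, 2, 32, 30]

Final queue: [45, 6, 2, 32, 30]


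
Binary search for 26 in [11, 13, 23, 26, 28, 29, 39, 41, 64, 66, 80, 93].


Step 1: lo=0, hi=11, mid=5, val=29
Step 2: lo=0, hi=4, mid=2, val=23
Step 3: lo=3, hi=4, mid=3, val=26

Found at index 3


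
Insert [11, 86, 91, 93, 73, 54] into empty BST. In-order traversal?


Insert 11: root
Insert 86: R from 11
Insert 91: R from 11 -> R from 86
Insert 93: R from 11 -> R from 86 -> R from 91
Insert 73: R from 11 -> L from 86
Insert 54: R from 11 -> L from 86 -> L from 73

In-order: [11, 54, 73, 86, 91, 93]


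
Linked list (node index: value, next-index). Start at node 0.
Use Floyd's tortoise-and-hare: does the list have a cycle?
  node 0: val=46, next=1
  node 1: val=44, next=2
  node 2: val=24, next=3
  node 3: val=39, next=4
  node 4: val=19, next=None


Floyd's tortoise (slow, +1) and hare (fast, +2):
  init: slow=0, fast=0
  step 1: slow=1, fast=2
  step 2: slow=2, fast=4
  step 3: fast -> None, no cycle

Cycle: no


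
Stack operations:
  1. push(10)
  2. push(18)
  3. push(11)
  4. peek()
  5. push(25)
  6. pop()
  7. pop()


push(10) -> [10]
push(18) -> [10, 18]
push(11) -> [10, 18, 11]
peek()->11
push(25) -> [10, 18, 11, 25]
pop()->25, [10, 18, 11]
pop()->11, [10, 18]

Final stack: [10, 18]


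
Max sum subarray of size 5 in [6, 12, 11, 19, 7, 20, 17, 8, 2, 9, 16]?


[0:5]: 55
[1:6]: 69
[2:7]: 74
[3:8]: 71
[4:9]: 54
[5:10]: 56
[6:11]: 52

Max: 74 at [2:7]


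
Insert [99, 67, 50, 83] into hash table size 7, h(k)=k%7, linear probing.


Insert 99: h=1 -> slot 1
Insert 67: h=4 -> slot 4
Insert 50: h=1, 1 probes -> slot 2
Insert 83: h=6 -> slot 6

Table: [None, 99, 50, None, 67, None, 83]


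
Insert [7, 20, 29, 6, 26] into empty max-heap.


Insert 7: [7]
Insert 20: [20, 7]
Insert 29: [29, 7, 20]
Insert 6: [29, 7, 20, 6]
Insert 26: [29, 26, 20, 6, 7]

Final heap: [29, 26, 20, 6, 7]


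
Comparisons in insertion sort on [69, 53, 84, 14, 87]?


Algorithm: insertion sort
Input: [69, 53, 84, 14, 87]
Sorted: [14, 53, 69, 84, 87]

6


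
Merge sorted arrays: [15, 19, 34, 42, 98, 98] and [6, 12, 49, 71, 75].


Take 6 from B
Take 12 from B
Take 15 from A
Take 19 from A
Take 34 from A
Take 42 from A
Take 49 from B
Take 71 from B
Take 75 from B

Merged: [6, 12, 15, 19, 34, 42, 49, 71, 75, 98, 98]


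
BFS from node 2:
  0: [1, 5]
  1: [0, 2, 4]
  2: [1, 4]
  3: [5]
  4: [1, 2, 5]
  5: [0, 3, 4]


Visit 2, enqueue [1, 4]
Visit 1, enqueue [0]
Visit 4, enqueue [5]
Visit 0, enqueue []
Visit 5, enqueue [3]
Visit 3, enqueue []

BFS order: [2, 1, 4, 0, 5, 3]


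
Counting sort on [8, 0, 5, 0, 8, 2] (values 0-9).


Input: [8, 0, 5, 0, 8, 2]
Counts: [2, 0, 1, 0, 0, 1, 0, 0, 2, 0]

Sorted: [0, 0, 2, 5, 8, 8]


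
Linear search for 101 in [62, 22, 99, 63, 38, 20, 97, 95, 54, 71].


i=0: 62!=101
i=1: 22!=101
i=2: 99!=101
i=3: 63!=101
i=4: 38!=101
i=5: 20!=101
i=6: 97!=101
i=7: 95!=101
i=8: 54!=101
i=9: 71!=101

Not found, 10 comps


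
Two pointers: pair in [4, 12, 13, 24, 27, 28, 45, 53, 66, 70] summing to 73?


lo=0(4)+hi=9(70)=74
lo=0(4)+hi=8(66)=70
lo=1(12)+hi=8(66)=78
lo=1(12)+hi=7(53)=65
lo=2(13)+hi=7(53)=66
lo=3(24)+hi=7(53)=77
lo=3(24)+hi=6(45)=69
lo=4(27)+hi=6(45)=72
lo=5(28)+hi=6(45)=73

Yes: 28+45=73


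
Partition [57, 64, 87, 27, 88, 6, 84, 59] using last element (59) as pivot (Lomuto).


Pivot: 59
  57 <= 59: advance i (no swap)
  27 <= 59: swap -> [57, 27, 87, 64, 88, 6, 84, 59]
  6 <= 59: swap -> [57, 27, 6, 64, 88, 87, 84, 59]
Place pivot at 3: [57, 27, 6, 59, 88, 87, 84, 64]

Partitioned: [57, 27, 6, 59, 88, 87, 84, 64]


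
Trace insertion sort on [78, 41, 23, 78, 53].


Initial: [78, 41, 23, 78, 53]
Insert 41: [41, 78, 23, 78, 53]
Insert 23: [23, 41, 78, 78, 53]
Insert 78: [23, 41, 78, 78, 53]
Insert 53: [23, 41, 53, 78, 78]

Sorted: [23, 41, 53, 78, 78]


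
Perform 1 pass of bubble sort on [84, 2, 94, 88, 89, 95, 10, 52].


Initial: [84, 2, 94, 88, 89, 95, 10, 52]
Pass 1: [2, 84, 88, 89, 94, 10, 52, 95] (5 swaps)

After 1 pass: [2, 84, 88, 89, 94, 10, 52, 95]


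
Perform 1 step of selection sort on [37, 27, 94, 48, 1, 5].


Initial: [37, 27, 94, 48, 1, 5]
Step 1: min=1 at 4
  Swap: [1, 27, 94, 48, 37, 5]

After 1 step: [1, 27, 94, 48, 37, 5]


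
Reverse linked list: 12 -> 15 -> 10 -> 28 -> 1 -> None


Step 1: curr=12, set curr.next=prev(None) | reversed so far: 12
Step 2: curr=15, set curr.next=prev(12) | reversed so far: 15 -> 12
Step 3: curr=10, set curr.next=prev(15) | reversed so far: 10 -> 15 -> 12
Step 4: curr=28, set curr.next=prev(10) | reversed so far: 28 -> 10 -> 15 -> 12
Step 5: curr=1, set curr.next=prev(28) | reversed so far: 1 -> 28 -> 10 -> 15 -> 12

1 -> 28 -> 10 -> 15 -> 12 -> None


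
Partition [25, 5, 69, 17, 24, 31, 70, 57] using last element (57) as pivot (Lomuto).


Pivot: 57
  25 <= 57: advance i (no swap)
  5 <= 57: advance i (no swap)
  17 <= 57: swap -> [25, 5, 17, 69, 24, 31, 70, 57]
  24 <= 57: swap -> [25, 5, 17, 24, 69, 31, 70, 57]
  31 <= 57: swap -> [25, 5, 17, 24, 31, 69, 70, 57]
Place pivot at 5: [25, 5, 17, 24, 31, 57, 70, 69]

Partitioned: [25, 5, 17, 24, 31, 57, 70, 69]


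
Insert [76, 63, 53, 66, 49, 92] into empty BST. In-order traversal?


Insert 76: root
Insert 63: L from 76
Insert 53: L from 76 -> L from 63
Insert 66: L from 76 -> R from 63
Insert 49: L from 76 -> L from 63 -> L from 53
Insert 92: R from 76

In-order: [49, 53, 63, 66, 76, 92]


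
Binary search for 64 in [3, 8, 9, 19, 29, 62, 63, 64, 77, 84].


Step 1: lo=0, hi=9, mid=4, val=29
Step 2: lo=5, hi=9, mid=7, val=64

Found at index 7


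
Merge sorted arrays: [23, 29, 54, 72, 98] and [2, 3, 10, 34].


Take 2 from B
Take 3 from B
Take 10 from B
Take 23 from A
Take 29 from A
Take 34 from B

Merged: [2, 3, 10, 23, 29, 34, 54, 72, 98]


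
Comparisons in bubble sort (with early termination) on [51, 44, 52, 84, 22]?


Algorithm: bubble sort (with early termination)
Input: [51, 44, 52, 84, 22]
Sorted: [22, 44, 51, 52, 84]

10


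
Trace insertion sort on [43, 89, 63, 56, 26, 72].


Initial: [43, 89, 63, 56, 26, 72]
Insert 89: [43, 89, 63, 56, 26, 72]
Insert 63: [43, 63, 89, 56, 26, 72]
Insert 56: [43, 56, 63, 89, 26, 72]
Insert 26: [26, 43, 56, 63, 89, 72]
Insert 72: [26, 43, 56, 63, 72, 89]

Sorted: [26, 43, 56, 63, 72, 89]


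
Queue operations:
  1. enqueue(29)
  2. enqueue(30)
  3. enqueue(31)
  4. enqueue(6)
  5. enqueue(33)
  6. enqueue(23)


enqueue(29) -> [29]
enqueue(30) -> [29, 30]
enqueue(31) -> [29, 30, 31]
enqueue(6) -> [29, 30, 31, 6]
enqueue(33) -> [29, 30, 31, 6, 33]
enqueue(23) -> [29, 30, 31, 6, 33, 23]

Final queue: [29, 30, 31, 6, 33, 23]


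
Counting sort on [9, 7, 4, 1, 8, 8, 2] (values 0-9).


Input: [9, 7, 4, 1, 8, 8, 2]
Counts: [0, 1, 1, 0, 1, 0, 0, 1, 2, 1]

Sorted: [1, 2, 4, 7, 8, 8, 9]


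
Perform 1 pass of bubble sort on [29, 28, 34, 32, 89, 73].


Initial: [29, 28, 34, 32, 89, 73]
Pass 1: [28, 29, 32, 34, 73, 89] (3 swaps)

After 1 pass: [28, 29, 32, 34, 73, 89]


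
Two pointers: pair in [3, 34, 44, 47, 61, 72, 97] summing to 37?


lo=0(3)+hi=6(97)=100
lo=0(3)+hi=5(72)=75
lo=0(3)+hi=4(61)=64
lo=0(3)+hi=3(47)=50
lo=0(3)+hi=2(44)=47
lo=0(3)+hi=1(34)=37

Yes: 3+34=37


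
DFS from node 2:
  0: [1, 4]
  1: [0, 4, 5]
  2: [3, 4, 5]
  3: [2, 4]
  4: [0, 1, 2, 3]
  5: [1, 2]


Visit 2, push [5, 4, 3]
Visit 3, push [4]
Visit 4, push [1, 0]
Visit 0, push [1]
Visit 1, push [5]
Visit 5, push []

DFS order: [2, 3, 4, 0, 1, 5]


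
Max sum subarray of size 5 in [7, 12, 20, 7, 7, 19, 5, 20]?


[0:5]: 53
[1:6]: 65
[2:7]: 58
[3:8]: 58

Max: 65 at [1:6]


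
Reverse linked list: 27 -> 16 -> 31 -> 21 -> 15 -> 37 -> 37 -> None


Step 1: curr=27, set curr.next=prev(None) | reversed so far: 27
Step 2: curr=16, set curr.next=prev(27) | reversed so far: 16 -> 27
Step 3: curr=31, set curr.next=prev(16) | reversed so far: 31 -> 16 -> 27
Step 4: curr=21, set curr.next=prev(31) | reversed so far: 21 -> 31 -> 16 -> 27
Step 5: curr=15, set curr.next=prev(21) | reversed so far: 15 -> 21 -> 31 -> 16 -> 27
Step 6: curr=37, set curr.next=prev(15) | reversed so far: 37 -> 15 -> 21 -> 31 -> 16 -> 27
Step 7: curr=37, set curr.next=prev(37) | reversed so far: 37 -> 37 -> 15 -> 21 -> 31 -> 16 -> 27

37 -> 37 -> 15 -> 21 -> 31 -> 16 -> 27 -> None


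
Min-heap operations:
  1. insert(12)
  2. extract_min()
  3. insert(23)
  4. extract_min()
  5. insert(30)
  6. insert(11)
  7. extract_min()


insert(12) -> [12]
extract_min()->12, []
insert(23) -> [23]
extract_min()->23, []
insert(30) -> [30]
insert(11) -> [11, 30]
extract_min()->11, [30]

Final heap: [30]


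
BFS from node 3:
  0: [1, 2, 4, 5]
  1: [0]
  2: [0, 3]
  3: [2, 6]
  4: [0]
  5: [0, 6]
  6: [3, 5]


Visit 3, enqueue [2, 6]
Visit 2, enqueue [0]
Visit 6, enqueue [5]
Visit 0, enqueue [1, 4]
Visit 5, enqueue []
Visit 1, enqueue []
Visit 4, enqueue []

BFS order: [3, 2, 6, 0, 5, 1, 4]


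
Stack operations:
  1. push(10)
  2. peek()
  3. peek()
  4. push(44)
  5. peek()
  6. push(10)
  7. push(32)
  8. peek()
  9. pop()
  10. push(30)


push(10) -> [10]
peek()->10
peek()->10
push(44) -> [10, 44]
peek()->44
push(10) -> [10, 44, 10]
push(32) -> [10, 44, 10, 32]
peek()->32
pop()->32, [10, 44, 10]
push(30) -> [10, 44, 10, 30]

Final stack: [10, 44, 10, 30]


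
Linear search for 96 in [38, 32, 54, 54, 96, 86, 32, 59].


i=0: 38!=96
i=1: 32!=96
i=2: 54!=96
i=3: 54!=96
i=4: 96==96 found!

Found at 4, 5 comps


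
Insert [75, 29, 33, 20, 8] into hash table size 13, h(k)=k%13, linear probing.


Insert 75: h=10 -> slot 10
Insert 29: h=3 -> slot 3
Insert 33: h=7 -> slot 7
Insert 20: h=7, 1 probes -> slot 8
Insert 8: h=8, 1 probes -> slot 9

Table: [None, None, None, 29, None, None, None, 33, 20, 8, 75, None, None]


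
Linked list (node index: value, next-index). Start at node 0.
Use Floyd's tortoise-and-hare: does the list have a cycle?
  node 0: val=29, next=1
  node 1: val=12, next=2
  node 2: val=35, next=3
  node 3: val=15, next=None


Floyd's tortoise (slow, +1) and hare (fast, +2):
  init: slow=0, fast=0
  step 1: slow=1, fast=2
  step 2: fast 2->3->None, no cycle

Cycle: no


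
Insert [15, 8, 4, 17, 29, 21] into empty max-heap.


Insert 15: [15]
Insert 8: [15, 8]
Insert 4: [15, 8, 4]
Insert 17: [17, 15, 4, 8]
Insert 29: [29, 17, 4, 8, 15]
Insert 21: [29, 17, 21, 8, 15, 4]

Final heap: [29, 17, 21, 8, 15, 4]


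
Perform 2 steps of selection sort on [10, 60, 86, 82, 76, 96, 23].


Initial: [10, 60, 86, 82, 76, 96, 23]
Step 1: min=10 at 0
  Swap: [10, 60, 86, 82, 76, 96, 23]
Step 2: min=23 at 6
  Swap: [10, 23, 86, 82, 76, 96, 60]

After 2 steps: [10, 23, 86, 82, 76, 96, 60]


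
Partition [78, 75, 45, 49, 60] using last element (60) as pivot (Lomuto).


Pivot: 60
  45 <= 60: swap -> [45, 75, 78, 49, 60]
  49 <= 60: swap -> [45, 49, 78, 75, 60]
Place pivot at 2: [45, 49, 60, 75, 78]

Partitioned: [45, 49, 60, 75, 78]


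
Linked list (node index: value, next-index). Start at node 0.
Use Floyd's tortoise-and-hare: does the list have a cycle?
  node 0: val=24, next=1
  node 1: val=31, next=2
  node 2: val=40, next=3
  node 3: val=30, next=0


Floyd's tortoise (slow, +1) and hare (fast, +2):
  init: slow=0, fast=0
  step 1: slow=1, fast=2
  step 2: slow=2, fast=0
  step 3: slow=3, fast=2
  step 4: slow=0, fast=0
  slow == fast at node 0: cycle detected

Cycle: yes


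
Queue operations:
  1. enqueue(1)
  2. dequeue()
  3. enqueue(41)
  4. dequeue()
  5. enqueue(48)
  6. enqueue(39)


enqueue(1) -> [1]
dequeue()->1, []
enqueue(41) -> [41]
dequeue()->41, []
enqueue(48) -> [48]
enqueue(39) -> [48, 39]

Final queue: [48, 39]


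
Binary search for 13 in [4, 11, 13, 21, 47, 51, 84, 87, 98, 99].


Step 1: lo=0, hi=9, mid=4, val=47
Step 2: lo=0, hi=3, mid=1, val=11
Step 3: lo=2, hi=3, mid=2, val=13

Found at index 2


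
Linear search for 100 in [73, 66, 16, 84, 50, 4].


i=0: 73!=100
i=1: 66!=100
i=2: 16!=100
i=3: 84!=100
i=4: 50!=100
i=5: 4!=100

Not found, 6 comps


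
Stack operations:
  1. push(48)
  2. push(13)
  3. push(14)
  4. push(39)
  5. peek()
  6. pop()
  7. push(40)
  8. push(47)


push(48) -> [48]
push(13) -> [48, 13]
push(14) -> [48, 13, 14]
push(39) -> [48, 13, 14, 39]
peek()->39
pop()->39, [48, 13, 14]
push(40) -> [48, 13, 14, 40]
push(47) -> [48, 13, 14, 40, 47]

Final stack: [48, 13, 14, 40, 47]


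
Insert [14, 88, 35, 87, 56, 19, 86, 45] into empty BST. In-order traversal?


Insert 14: root
Insert 88: R from 14
Insert 35: R from 14 -> L from 88
Insert 87: R from 14 -> L from 88 -> R from 35
Insert 56: R from 14 -> L from 88 -> R from 35 -> L from 87
Insert 19: R from 14 -> L from 88 -> L from 35
Insert 86: R from 14 -> L from 88 -> R from 35 -> L from 87 -> R from 56
Insert 45: R from 14 -> L from 88 -> R from 35 -> L from 87 -> L from 56

In-order: [14, 19, 35, 45, 56, 86, 87, 88]


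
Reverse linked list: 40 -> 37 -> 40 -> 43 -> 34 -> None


Step 1: curr=40, set curr.next=prev(None) | reversed so far: 40
Step 2: curr=37, set curr.next=prev(40) | reversed so far: 37 -> 40
Step 3: curr=40, set curr.next=prev(37) | reversed so far: 40 -> 37 -> 40
Step 4: curr=43, set curr.next=prev(40) | reversed so far: 43 -> 40 -> 37 -> 40
Step 5: curr=34, set curr.next=prev(43) | reversed so far: 34 -> 43 -> 40 -> 37 -> 40

34 -> 43 -> 40 -> 37 -> 40 -> None


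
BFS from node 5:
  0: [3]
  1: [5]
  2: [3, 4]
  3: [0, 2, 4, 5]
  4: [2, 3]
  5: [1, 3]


Visit 5, enqueue [1, 3]
Visit 1, enqueue []
Visit 3, enqueue [0, 2, 4]
Visit 0, enqueue []
Visit 2, enqueue []
Visit 4, enqueue []

BFS order: [5, 1, 3, 0, 2, 4]


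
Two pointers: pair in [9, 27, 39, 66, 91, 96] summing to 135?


lo=0(9)+hi=5(96)=105
lo=1(27)+hi=5(96)=123
lo=2(39)+hi=5(96)=135

Yes: 39+96=135


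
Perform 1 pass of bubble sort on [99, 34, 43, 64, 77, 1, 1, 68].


Initial: [99, 34, 43, 64, 77, 1, 1, 68]
Pass 1: [34, 43, 64, 77, 1, 1, 68, 99] (7 swaps)

After 1 pass: [34, 43, 64, 77, 1, 1, 68, 99]


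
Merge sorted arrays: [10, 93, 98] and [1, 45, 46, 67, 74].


Take 1 from B
Take 10 from A
Take 45 from B
Take 46 from B
Take 67 from B
Take 74 from B

Merged: [1, 10, 45, 46, 67, 74, 93, 98]


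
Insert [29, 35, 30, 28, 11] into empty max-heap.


Insert 29: [29]
Insert 35: [35, 29]
Insert 30: [35, 29, 30]
Insert 28: [35, 29, 30, 28]
Insert 11: [35, 29, 30, 28, 11]

Final heap: [35, 29, 30, 28, 11]


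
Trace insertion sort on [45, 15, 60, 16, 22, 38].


Initial: [45, 15, 60, 16, 22, 38]
Insert 15: [15, 45, 60, 16, 22, 38]
Insert 60: [15, 45, 60, 16, 22, 38]
Insert 16: [15, 16, 45, 60, 22, 38]
Insert 22: [15, 16, 22, 45, 60, 38]
Insert 38: [15, 16, 22, 38, 45, 60]

Sorted: [15, 16, 22, 38, 45, 60]


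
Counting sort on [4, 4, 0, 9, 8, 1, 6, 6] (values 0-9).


Input: [4, 4, 0, 9, 8, 1, 6, 6]
Counts: [1, 1, 0, 0, 2, 0, 2, 0, 1, 1]

Sorted: [0, 1, 4, 4, 6, 6, 8, 9]


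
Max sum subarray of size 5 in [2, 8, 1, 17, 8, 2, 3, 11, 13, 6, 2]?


[0:5]: 36
[1:6]: 36
[2:7]: 31
[3:8]: 41
[4:9]: 37
[5:10]: 35
[6:11]: 35

Max: 41 at [3:8]


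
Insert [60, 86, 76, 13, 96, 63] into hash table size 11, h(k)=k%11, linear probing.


Insert 60: h=5 -> slot 5
Insert 86: h=9 -> slot 9
Insert 76: h=10 -> slot 10
Insert 13: h=2 -> slot 2
Insert 96: h=8 -> slot 8
Insert 63: h=8, 3 probes -> slot 0

Table: [63, None, 13, None, None, 60, None, None, 96, 86, 76]


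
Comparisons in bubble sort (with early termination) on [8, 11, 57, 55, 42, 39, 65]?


Algorithm: bubble sort (with early termination)
Input: [8, 11, 57, 55, 42, 39, 65]
Sorted: [8, 11, 39, 42, 55, 57, 65]

18


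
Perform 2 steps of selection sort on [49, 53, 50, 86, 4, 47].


Initial: [49, 53, 50, 86, 4, 47]
Step 1: min=4 at 4
  Swap: [4, 53, 50, 86, 49, 47]
Step 2: min=47 at 5
  Swap: [4, 47, 50, 86, 49, 53]

After 2 steps: [4, 47, 50, 86, 49, 53]


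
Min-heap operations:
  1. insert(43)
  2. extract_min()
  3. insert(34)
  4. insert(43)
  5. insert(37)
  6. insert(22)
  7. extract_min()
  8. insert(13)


insert(43) -> [43]
extract_min()->43, []
insert(34) -> [34]
insert(43) -> [34, 43]
insert(37) -> [34, 43, 37]
insert(22) -> [22, 34, 37, 43]
extract_min()->22, [34, 43, 37]
insert(13) -> [13, 34, 37, 43]

Final heap: [13, 34, 37, 43]


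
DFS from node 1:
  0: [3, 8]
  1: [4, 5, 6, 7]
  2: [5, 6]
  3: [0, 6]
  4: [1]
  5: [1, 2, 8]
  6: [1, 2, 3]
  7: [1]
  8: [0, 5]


Visit 1, push [7, 6, 5, 4]
Visit 4, push []
Visit 5, push [8, 2]
Visit 2, push [6]
Visit 6, push [3]
Visit 3, push [0]
Visit 0, push [8]
Visit 8, push []
Visit 7, push []

DFS order: [1, 4, 5, 2, 6, 3, 0, 8, 7]


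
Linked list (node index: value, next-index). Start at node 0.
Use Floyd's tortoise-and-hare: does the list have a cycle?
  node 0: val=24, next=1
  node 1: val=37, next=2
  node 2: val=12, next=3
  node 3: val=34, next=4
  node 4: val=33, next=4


Floyd's tortoise (slow, +1) and hare (fast, +2):
  init: slow=0, fast=0
  step 1: slow=1, fast=2
  step 2: slow=2, fast=4
  step 3: slow=3, fast=4
  step 4: slow=4, fast=4
  slow == fast at node 4: cycle detected

Cycle: yes


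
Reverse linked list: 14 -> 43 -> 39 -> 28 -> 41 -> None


Step 1: curr=14, set curr.next=prev(None) | reversed so far: 14
Step 2: curr=43, set curr.next=prev(14) | reversed so far: 43 -> 14
Step 3: curr=39, set curr.next=prev(43) | reversed so far: 39 -> 43 -> 14
Step 4: curr=28, set curr.next=prev(39) | reversed so far: 28 -> 39 -> 43 -> 14
Step 5: curr=41, set curr.next=prev(28) | reversed so far: 41 -> 28 -> 39 -> 43 -> 14

41 -> 28 -> 39 -> 43 -> 14 -> None


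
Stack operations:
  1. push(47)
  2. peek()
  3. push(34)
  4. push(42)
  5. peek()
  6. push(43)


push(47) -> [47]
peek()->47
push(34) -> [47, 34]
push(42) -> [47, 34, 42]
peek()->42
push(43) -> [47, 34, 42, 43]

Final stack: [47, 34, 42, 43]


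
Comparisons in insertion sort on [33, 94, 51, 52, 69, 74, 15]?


Algorithm: insertion sort
Input: [33, 94, 51, 52, 69, 74, 15]
Sorted: [15, 33, 51, 52, 69, 74, 94]

15


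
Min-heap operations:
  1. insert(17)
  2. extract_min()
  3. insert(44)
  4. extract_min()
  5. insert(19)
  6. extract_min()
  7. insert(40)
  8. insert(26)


insert(17) -> [17]
extract_min()->17, []
insert(44) -> [44]
extract_min()->44, []
insert(19) -> [19]
extract_min()->19, []
insert(40) -> [40]
insert(26) -> [26, 40]

Final heap: [26, 40]


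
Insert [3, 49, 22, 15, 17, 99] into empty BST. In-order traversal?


Insert 3: root
Insert 49: R from 3
Insert 22: R from 3 -> L from 49
Insert 15: R from 3 -> L from 49 -> L from 22
Insert 17: R from 3 -> L from 49 -> L from 22 -> R from 15
Insert 99: R from 3 -> R from 49

In-order: [3, 15, 17, 22, 49, 99]


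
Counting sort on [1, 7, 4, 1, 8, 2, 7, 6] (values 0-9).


Input: [1, 7, 4, 1, 8, 2, 7, 6]
Counts: [0, 2, 1, 0, 1, 0, 1, 2, 1, 0]

Sorted: [1, 1, 2, 4, 6, 7, 7, 8]


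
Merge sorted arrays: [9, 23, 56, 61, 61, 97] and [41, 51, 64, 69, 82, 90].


Take 9 from A
Take 23 from A
Take 41 from B
Take 51 from B
Take 56 from A
Take 61 from A
Take 61 from A
Take 64 from B
Take 69 from B
Take 82 from B
Take 90 from B

Merged: [9, 23, 41, 51, 56, 61, 61, 64, 69, 82, 90, 97]


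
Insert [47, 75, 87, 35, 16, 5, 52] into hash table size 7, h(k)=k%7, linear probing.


Insert 47: h=5 -> slot 5
Insert 75: h=5, 1 probes -> slot 6
Insert 87: h=3 -> slot 3
Insert 35: h=0 -> slot 0
Insert 16: h=2 -> slot 2
Insert 5: h=5, 3 probes -> slot 1
Insert 52: h=3, 1 probes -> slot 4

Table: [35, 5, 16, 87, 52, 47, 75]


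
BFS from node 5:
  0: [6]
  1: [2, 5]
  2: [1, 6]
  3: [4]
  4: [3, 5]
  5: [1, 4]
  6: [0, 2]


Visit 5, enqueue [1, 4]
Visit 1, enqueue [2]
Visit 4, enqueue [3]
Visit 2, enqueue [6]
Visit 3, enqueue []
Visit 6, enqueue [0]
Visit 0, enqueue []

BFS order: [5, 1, 4, 2, 3, 6, 0]


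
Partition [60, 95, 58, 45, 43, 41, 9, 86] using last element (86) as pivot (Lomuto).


Pivot: 86
  60 <= 86: advance i (no swap)
  58 <= 86: swap -> [60, 58, 95, 45, 43, 41, 9, 86]
  45 <= 86: swap -> [60, 58, 45, 95, 43, 41, 9, 86]
  43 <= 86: swap -> [60, 58, 45, 43, 95, 41, 9, 86]
  41 <= 86: swap -> [60, 58, 45, 43, 41, 95, 9, 86]
  9 <= 86: swap -> [60, 58, 45, 43, 41, 9, 95, 86]
Place pivot at 6: [60, 58, 45, 43, 41, 9, 86, 95]

Partitioned: [60, 58, 45, 43, 41, 9, 86, 95]


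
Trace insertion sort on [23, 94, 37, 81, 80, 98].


Initial: [23, 94, 37, 81, 80, 98]
Insert 94: [23, 94, 37, 81, 80, 98]
Insert 37: [23, 37, 94, 81, 80, 98]
Insert 81: [23, 37, 81, 94, 80, 98]
Insert 80: [23, 37, 80, 81, 94, 98]
Insert 98: [23, 37, 80, 81, 94, 98]

Sorted: [23, 37, 80, 81, 94, 98]


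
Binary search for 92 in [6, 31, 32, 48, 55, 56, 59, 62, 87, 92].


Step 1: lo=0, hi=9, mid=4, val=55
Step 2: lo=5, hi=9, mid=7, val=62
Step 3: lo=8, hi=9, mid=8, val=87
Step 4: lo=9, hi=9, mid=9, val=92

Found at index 9


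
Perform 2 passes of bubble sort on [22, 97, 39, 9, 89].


Initial: [22, 97, 39, 9, 89]
Pass 1: [22, 39, 9, 89, 97] (3 swaps)
Pass 2: [22, 9, 39, 89, 97] (1 swaps)

After 2 passes: [22, 9, 39, 89, 97]


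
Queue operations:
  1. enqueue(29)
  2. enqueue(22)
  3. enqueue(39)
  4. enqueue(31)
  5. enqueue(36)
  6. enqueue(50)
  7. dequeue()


enqueue(29) -> [29]
enqueue(22) -> [29, 22]
enqueue(39) -> [29, 22, 39]
enqueue(31) -> [29, 22, 39, 31]
enqueue(36) -> [29, 22, 39, 31, 36]
enqueue(50) -> [29, 22, 39, 31, 36, 50]
dequeue()->29, [22, 39, 31, 36, 50]

Final queue: [22, 39, 31, 36, 50]


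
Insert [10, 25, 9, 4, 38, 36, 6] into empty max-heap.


Insert 10: [10]
Insert 25: [25, 10]
Insert 9: [25, 10, 9]
Insert 4: [25, 10, 9, 4]
Insert 38: [38, 25, 9, 4, 10]
Insert 36: [38, 25, 36, 4, 10, 9]
Insert 6: [38, 25, 36, 4, 10, 9, 6]

Final heap: [38, 25, 36, 4, 10, 9, 6]


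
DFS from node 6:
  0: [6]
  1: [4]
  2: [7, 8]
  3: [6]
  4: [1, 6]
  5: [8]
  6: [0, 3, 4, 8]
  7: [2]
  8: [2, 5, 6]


Visit 6, push [8, 4, 3, 0]
Visit 0, push []
Visit 3, push []
Visit 4, push [1]
Visit 1, push []
Visit 8, push [5, 2]
Visit 2, push [7]
Visit 7, push []
Visit 5, push []

DFS order: [6, 0, 3, 4, 1, 8, 2, 7, 5]


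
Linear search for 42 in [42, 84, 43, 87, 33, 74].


i=0: 42==42 found!

Found at 0, 1 comps


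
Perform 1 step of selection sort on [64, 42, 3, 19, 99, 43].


Initial: [64, 42, 3, 19, 99, 43]
Step 1: min=3 at 2
  Swap: [3, 42, 64, 19, 99, 43]

After 1 step: [3, 42, 64, 19, 99, 43]


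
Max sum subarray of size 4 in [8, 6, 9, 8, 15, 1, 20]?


[0:4]: 31
[1:5]: 38
[2:6]: 33
[3:7]: 44

Max: 44 at [3:7]


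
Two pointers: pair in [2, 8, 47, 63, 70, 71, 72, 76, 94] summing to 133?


lo=0(2)+hi=8(94)=96
lo=1(8)+hi=8(94)=102
lo=2(47)+hi=8(94)=141
lo=2(47)+hi=7(76)=123
lo=3(63)+hi=7(76)=139
lo=3(63)+hi=6(72)=135
lo=3(63)+hi=5(71)=134
lo=3(63)+hi=4(70)=133

Yes: 63+70=133


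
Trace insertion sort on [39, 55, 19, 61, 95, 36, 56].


Initial: [39, 55, 19, 61, 95, 36, 56]
Insert 55: [39, 55, 19, 61, 95, 36, 56]
Insert 19: [19, 39, 55, 61, 95, 36, 56]
Insert 61: [19, 39, 55, 61, 95, 36, 56]
Insert 95: [19, 39, 55, 61, 95, 36, 56]
Insert 36: [19, 36, 39, 55, 61, 95, 56]
Insert 56: [19, 36, 39, 55, 56, 61, 95]

Sorted: [19, 36, 39, 55, 56, 61, 95]


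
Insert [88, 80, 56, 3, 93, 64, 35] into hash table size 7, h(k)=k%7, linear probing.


Insert 88: h=4 -> slot 4
Insert 80: h=3 -> slot 3
Insert 56: h=0 -> slot 0
Insert 3: h=3, 2 probes -> slot 5
Insert 93: h=2 -> slot 2
Insert 64: h=1 -> slot 1
Insert 35: h=0, 6 probes -> slot 6

Table: [56, 64, 93, 80, 88, 3, 35]


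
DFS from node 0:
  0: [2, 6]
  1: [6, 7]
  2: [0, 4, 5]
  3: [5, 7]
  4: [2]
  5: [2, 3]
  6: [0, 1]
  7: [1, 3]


Visit 0, push [6, 2]
Visit 2, push [5, 4]
Visit 4, push []
Visit 5, push [3]
Visit 3, push [7]
Visit 7, push [1]
Visit 1, push [6]
Visit 6, push []

DFS order: [0, 2, 4, 5, 3, 7, 1, 6]


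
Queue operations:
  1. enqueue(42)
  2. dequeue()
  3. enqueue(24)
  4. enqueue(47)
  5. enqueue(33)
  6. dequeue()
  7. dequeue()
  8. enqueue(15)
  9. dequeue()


enqueue(42) -> [42]
dequeue()->42, []
enqueue(24) -> [24]
enqueue(47) -> [24, 47]
enqueue(33) -> [24, 47, 33]
dequeue()->24, [47, 33]
dequeue()->47, [33]
enqueue(15) -> [33, 15]
dequeue()->33, [15]

Final queue: [15]


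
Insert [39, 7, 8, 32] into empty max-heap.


Insert 39: [39]
Insert 7: [39, 7]
Insert 8: [39, 7, 8]
Insert 32: [39, 32, 8, 7]

Final heap: [39, 32, 8, 7]


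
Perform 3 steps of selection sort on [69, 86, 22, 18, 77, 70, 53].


Initial: [69, 86, 22, 18, 77, 70, 53]
Step 1: min=18 at 3
  Swap: [18, 86, 22, 69, 77, 70, 53]
Step 2: min=22 at 2
  Swap: [18, 22, 86, 69, 77, 70, 53]
Step 3: min=53 at 6
  Swap: [18, 22, 53, 69, 77, 70, 86]

After 3 steps: [18, 22, 53, 69, 77, 70, 86]


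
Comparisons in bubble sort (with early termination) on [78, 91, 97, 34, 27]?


Algorithm: bubble sort (with early termination)
Input: [78, 91, 97, 34, 27]
Sorted: [27, 34, 78, 91, 97]

10


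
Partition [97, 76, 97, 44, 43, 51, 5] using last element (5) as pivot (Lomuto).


Pivot: 5
Place pivot at 0: [5, 76, 97, 44, 43, 51, 97]

Partitioned: [5, 76, 97, 44, 43, 51, 97]


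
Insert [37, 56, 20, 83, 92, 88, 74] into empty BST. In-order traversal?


Insert 37: root
Insert 56: R from 37
Insert 20: L from 37
Insert 83: R from 37 -> R from 56
Insert 92: R from 37 -> R from 56 -> R from 83
Insert 88: R from 37 -> R from 56 -> R from 83 -> L from 92
Insert 74: R from 37 -> R from 56 -> L from 83

In-order: [20, 37, 56, 74, 83, 88, 92]


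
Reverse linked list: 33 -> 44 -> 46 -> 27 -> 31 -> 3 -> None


Step 1: curr=33, set curr.next=prev(None) | reversed so far: 33
Step 2: curr=44, set curr.next=prev(33) | reversed so far: 44 -> 33
Step 3: curr=46, set curr.next=prev(44) | reversed so far: 46 -> 44 -> 33
Step 4: curr=27, set curr.next=prev(46) | reversed so far: 27 -> 46 -> 44 -> 33
Step 5: curr=31, set curr.next=prev(27) | reversed so far: 31 -> 27 -> 46 -> 44 -> 33
Step 6: curr=3, set curr.next=prev(31) | reversed so far: 3 -> 31 -> 27 -> 46 -> 44 -> 33

3 -> 31 -> 27 -> 46 -> 44 -> 33 -> None


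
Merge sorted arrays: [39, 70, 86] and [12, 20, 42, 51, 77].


Take 12 from B
Take 20 from B
Take 39 from A
Take 42 from B
Take 51 from B
Take 70 from A
Take 77 from B

Merged: [12, 20, 39, 42, 51, 70, 77, 86]


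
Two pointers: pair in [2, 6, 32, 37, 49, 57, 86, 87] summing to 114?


lo=0(2)+hi=7(87)=89
lo=1(6)+hi=7(87)=93
lo=2(32)+hi=7(87)=119
lo=2(32)+hi=6(86)=118
lo=2(32)+hi=5(57)=89
lo=3(37)+hi=5(57)=94
lo=4(49)+hi=5(57)=106

No pair found


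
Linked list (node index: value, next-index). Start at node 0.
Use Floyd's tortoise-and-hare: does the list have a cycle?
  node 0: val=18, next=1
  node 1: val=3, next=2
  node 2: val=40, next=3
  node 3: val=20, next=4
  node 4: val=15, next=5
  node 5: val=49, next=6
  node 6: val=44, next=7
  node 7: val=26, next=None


Floyd's tortoise (slow, +1) and hare (fast, +2):
  init: slow=0, fast=0
  step 1: slow=1, fast=2
  step 2: slow=2, fast=4
  step 3: slow=3, fast=6
  step 4: fast 6->7->None, no cycle

Cycle: no


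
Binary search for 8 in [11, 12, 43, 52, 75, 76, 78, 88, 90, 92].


Step 1: lo=0, hi=9, mid=4, val=75
Step 2: lo=0, hi=3, mid=1, val=12
Step 3: lo=0, hi=0, mid=0, val=11

Not found


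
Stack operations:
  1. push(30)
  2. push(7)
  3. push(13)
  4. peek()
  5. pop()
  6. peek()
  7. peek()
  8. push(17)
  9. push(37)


push(30) -> [30]
push(7) -> [30, 7]
push(13) -> [30, 7, 13]
peek()->13
pop()->13, [30, 7]
peek()->7
peek()->7
push(17) -> [30, 7, 17]
push(37) -> [30, 7, 17, 37]

Final stack: [30, 7, 17, 37]


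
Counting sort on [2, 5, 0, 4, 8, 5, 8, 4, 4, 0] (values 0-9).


Input: [2, 5, 0, 4, 8, 5, 8, 4, 4, 0]
Counts: [2, 0, 1, 0, 3, 2, 0, 0, 2, 0]

Sorted: [0, 0, 2, 4, 4, 4, 5, 5, 8, 8]


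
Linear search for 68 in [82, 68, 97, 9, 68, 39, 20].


i=0: 82!=68
i=1: 68==68 found!

Found at 1, 2 comps
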